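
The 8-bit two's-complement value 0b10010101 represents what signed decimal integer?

-107

pattern = 10010101 (MSB is 1 ⇒ negative)
Invert: 01101010, add 1 → 01101011 = 107, so the value is -107.
(Equivalently: 149 - 2^8 = 149 - 256 = -107.)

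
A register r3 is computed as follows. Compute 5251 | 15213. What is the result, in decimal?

16367

5251 = 01010010000011
15213 = 11101101101101
 OR → 11111111101111 = 16367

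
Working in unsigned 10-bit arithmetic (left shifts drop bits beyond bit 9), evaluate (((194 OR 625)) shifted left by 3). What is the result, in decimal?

920

194 = 0011000010
625 = 1001110001
→ OR → 1011110011 = 755
→ shifted left by 3 (mod 2^10) → 1110011000 = 920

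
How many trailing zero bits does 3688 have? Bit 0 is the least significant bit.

3688 = 111001101000
Trailing zeros: 3, so the lowest set bit is bit 3 (value 8).

3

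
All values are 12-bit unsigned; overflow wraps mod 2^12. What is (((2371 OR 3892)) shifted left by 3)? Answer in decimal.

3000

2371 = 100101000011
3892 = 111100110100
→ OR → 111101110111 = 3959
→ shifted left by 3 (mod 2^12) → 101110111000 = 3000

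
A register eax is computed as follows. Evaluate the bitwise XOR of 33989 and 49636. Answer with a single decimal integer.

17697

33989 = 1000010011000101
49636 = 1100000111100100
XOR → 0100010100100001 = 17697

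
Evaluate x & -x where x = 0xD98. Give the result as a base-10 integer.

x = 110110011000 = 3480
-x (two's complement) = …001001101000
AND   = 000000001000 = 8
(x & -x isolates the lowest set bit of x.)

8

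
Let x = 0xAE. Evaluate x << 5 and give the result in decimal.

5568

0xAE = 0000010101110
shift left by 5 → 1010111000000 = 5568
(equivalently, 174 × 2^5 = 174 × 32)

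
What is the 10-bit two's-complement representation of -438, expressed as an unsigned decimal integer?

438 in 10 bits: 0110110110
Invert: 1001001001
Add 1:  1001001010 = 586
(Check: 2^10 - 438 = 1024 - 438 = 586.)

586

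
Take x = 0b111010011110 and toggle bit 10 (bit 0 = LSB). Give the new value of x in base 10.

x = 111010011110
bit 10 is currently 1; toggle it via x ^ (1 << 10) = x ^ 1024
→ 101010011110 = 2718

2718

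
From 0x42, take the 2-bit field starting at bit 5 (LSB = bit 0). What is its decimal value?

2

v = 001000010
Shift right by 5: 0010
Mask low 2 bits: 10 = 2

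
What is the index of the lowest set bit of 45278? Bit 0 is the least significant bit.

45278 = 1011000011011110
Trailing zeros: 1, so the lowest set bit is bit 1 (value 2).

1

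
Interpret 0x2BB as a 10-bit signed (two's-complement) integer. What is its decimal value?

pattern = 1010111011 (MSB is 1 ⇒ negative)
Invert: 0101000100, add 1 → 0101000101 = 325, so the value is -325.
(Equivalently: 699 - 2^10 = 699 - 1024 = -325.)

-325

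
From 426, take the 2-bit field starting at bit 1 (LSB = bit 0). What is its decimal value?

v = 110101010
Shift right by 1: 11010101
Mask low 2 bits: 01 = 1

1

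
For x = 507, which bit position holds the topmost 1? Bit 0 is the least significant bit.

8

507 = 111111011
The topmost 1 is at position 8 (since 2^8 = 256 ≤ 507 < 512).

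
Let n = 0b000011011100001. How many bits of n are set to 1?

6

n = 11011100001
Count the 1s: 1 + 1 + 1 + 1 + 1 + 1 = 6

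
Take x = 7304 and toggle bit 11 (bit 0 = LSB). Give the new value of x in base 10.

5256

x = 1110010001000
bit 11 is currently 1; toggle it via x ^ (1 << 11) = x ^ 2048
→ 1010010001000 = 5256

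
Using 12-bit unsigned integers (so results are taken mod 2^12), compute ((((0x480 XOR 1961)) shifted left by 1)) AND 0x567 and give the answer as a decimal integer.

1090

0x480 = 010010000000
1961 = 011110101001
→ XOR → 001100101001 = 809
→ shifted left by 1 (mod 2^12) → 011001010010 = 1618
0x567 = 010101100111
→ AND → 010001000010 = 1090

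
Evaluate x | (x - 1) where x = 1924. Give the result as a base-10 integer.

1927

x = 11110000100 = 1924
x - 1 = 11110000011
OR    = 11110000111 = 1927
(x | (x - 1) sets all bits below the lowest set bit.)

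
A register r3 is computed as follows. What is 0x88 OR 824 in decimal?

952

0x88 = 0010001000
824 = 1100111000
 OR → 1110111000 = 952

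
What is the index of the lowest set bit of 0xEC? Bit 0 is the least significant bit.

2

0xEC = 11101100
Trailing zeros: 2, so the lowest set bit is bit 2 (value 4).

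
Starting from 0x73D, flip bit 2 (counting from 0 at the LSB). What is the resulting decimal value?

1849

x = 11100111101
bit 2 is currently 1; toggle it via x ^ (1 << 2) = x ^ 4
→ 11100111001 = 1849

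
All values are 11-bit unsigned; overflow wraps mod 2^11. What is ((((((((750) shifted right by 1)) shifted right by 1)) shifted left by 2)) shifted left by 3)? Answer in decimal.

1888

750 = 01011101110
→ shifted right by 1 → 00101110111 = 375
→ shifted right by 1 → 00010111011 = 187
→ shifted left by 2 (mod 2^11) → 01011101100 = 748
→ shifted left by 3 (mod 2^11) → 11101100000 = 1888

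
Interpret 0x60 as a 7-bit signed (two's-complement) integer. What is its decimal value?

pattern = 1100000 (MSB is 1 ⇒ negative)
Invert: 0011111, add 1 → 0100000 = 32, so the value is -32.
(Equivalently: 96 - 2^7 = 96 - 128 = -32.)

-32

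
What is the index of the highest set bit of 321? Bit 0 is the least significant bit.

8

321 = 101000001
The topmost 1 is at position 8 (since 2^8 = 256 ≤ 321 < 512).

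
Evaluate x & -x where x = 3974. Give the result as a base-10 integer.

x = 111110000110 = 3974
-x (two's complement) = …000001111010
AND   = 000000000010 = 2
(x & -x isolates the lowest set bit of x.)

2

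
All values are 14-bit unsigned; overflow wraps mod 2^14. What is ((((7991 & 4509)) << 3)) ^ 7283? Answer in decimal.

5339

7991 = 01111100110111
4509 = 01000110011101
→ & → 01000100010101 = 4373
→ << 3 (mod 2^14) → 00100010101000 = 2216
7283 = 01110001110011
→ ^ → 01010011011011 = 5339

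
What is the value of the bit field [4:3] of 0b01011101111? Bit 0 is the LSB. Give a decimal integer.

v = 01011101111
Shift right by 3: 01011101
Mask low 2 bits: 01 = 1

1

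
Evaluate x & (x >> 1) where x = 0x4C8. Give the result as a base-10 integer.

x = 10011001000 = 1224
x>>1 = 01001100100
AND  = 00001000000 = 64
(x & (x >> 1) has a 1 wherever x has two consecutive 1 bits.)

64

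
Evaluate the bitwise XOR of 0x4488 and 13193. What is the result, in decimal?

0x4488 = 100010010001000
13193 = 011001110001001
XOR → 111011100000001 = 30465

30465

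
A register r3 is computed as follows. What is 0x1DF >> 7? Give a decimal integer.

3

0x1DF = 111011111
shift right by 7 → 000000011 = 3
(equivalently, floor(479 / 128))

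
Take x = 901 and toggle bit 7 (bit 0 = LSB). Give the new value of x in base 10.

x = 01110000101
bit 7 is currently 1; toggle it via x ^ (1 << 7) = x ^ 128
→ 01100000101 = 773

773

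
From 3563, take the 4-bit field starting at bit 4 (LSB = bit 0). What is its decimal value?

v = 00110111101011
Shift right by 4: 0011011110
Mask low 4 bits: 1110 = 14

14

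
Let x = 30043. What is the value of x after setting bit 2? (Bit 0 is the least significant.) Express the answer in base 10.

x = 111010101011011
bit 2 is currently 0; set it via x | (1 << 2) = x | 4
→ 111010101011111 = 30047

30047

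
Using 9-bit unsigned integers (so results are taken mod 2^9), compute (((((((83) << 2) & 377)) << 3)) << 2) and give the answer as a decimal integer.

256

83 = 001010011
→ << 2 (mod 2^9) → 101001100 = 332
377 = 101111001
→ & → 101001000 = 328
→ << 3 (mod 2^9) → 001000000 = 64
→ << 2 (mod 2^9) → 100000000 = 256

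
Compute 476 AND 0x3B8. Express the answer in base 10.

476 = 0111011100
0x3B8 = 1110111000
AND → 0110011000 = 408

408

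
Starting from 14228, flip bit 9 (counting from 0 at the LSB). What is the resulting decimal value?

x = 0011011110010100
bit 9 is currently 1; toggle it via x ^ (1 << 9) = x ^ 512
→ 0011010110010100 = 13716

13716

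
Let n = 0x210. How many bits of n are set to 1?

2

0x210 = 1000010000
Count the 1s: 1 + 1 = 2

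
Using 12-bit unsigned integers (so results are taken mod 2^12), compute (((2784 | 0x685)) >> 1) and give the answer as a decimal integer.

2784 = 101011100000
0x685 = 011010000101
→ | → 111011100101 = 3813
→ >> 1 → 011101110010 = 1906

1906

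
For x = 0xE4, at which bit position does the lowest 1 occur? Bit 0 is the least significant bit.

2

0xE4 = 11100100
Trailing zeros: 2, so the lowest set bit is bit 2 (value 4).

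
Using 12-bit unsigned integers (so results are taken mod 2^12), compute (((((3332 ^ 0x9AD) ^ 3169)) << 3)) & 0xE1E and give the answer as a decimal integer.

3332 = 110100000100
0x9AD = 100110101101
→ ^ → 010010101001 = 1193
3169 = 110001100001
→ ^ → 100011001000 = 2248
→ << 3 (mod 2^12) → 011001000000 = 1600
0xE1E = 111000011110
→ & → 011000000000 = 1536

1536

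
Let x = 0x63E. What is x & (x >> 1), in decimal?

542

x = 11000111110 = 1598
x>>1 = 01100011111
AND  = 01000011110 = 542
(x & (x >> 1) has a 1 wherever x has two consecutive 1 bits.)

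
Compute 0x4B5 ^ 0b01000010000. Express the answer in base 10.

1701

0x4B5 = 10010110101
b = 01000010000
XOR → 11010100101 = 1701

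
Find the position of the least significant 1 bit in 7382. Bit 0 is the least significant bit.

1

7382 = 1110011010110
Trailing zeros: 1, so the lowest set bit is bit 1 (value 2).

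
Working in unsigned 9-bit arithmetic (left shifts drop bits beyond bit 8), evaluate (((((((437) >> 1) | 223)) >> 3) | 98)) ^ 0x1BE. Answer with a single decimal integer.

437 = 110110101
→ >> 1 → 011011010 = 218
223 = 011011111
→ | → 011011111 = 223
→ >> 3 → 000011011 = 27
98 = 001100010
→ | → 001111011 = 123
0x1BE = 110111110
→ ^ → 111000101 = 453

453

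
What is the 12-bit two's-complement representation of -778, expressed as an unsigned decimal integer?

778 in 12 bits: 001100001010
Invert: 110011110101
Add 1:  110011110110 = 3318
(Check: 2^12 - 778 = 4096 - 778 = 3318.)

3318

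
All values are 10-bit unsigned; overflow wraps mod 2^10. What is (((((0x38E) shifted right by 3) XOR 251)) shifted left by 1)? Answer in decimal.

0x38E = 1110001110
→ shifted right by 3 → 0001110001 = 113
251 = 0011111011
→ XOR → 0010001010 = 138
→ shifted left by 1 (mod 2^10) → 0100010100 = 276

276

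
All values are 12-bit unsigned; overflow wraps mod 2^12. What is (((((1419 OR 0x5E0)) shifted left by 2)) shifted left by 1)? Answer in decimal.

1419 = 010110001011
0x5E0 = 010111100000
→ OR → 010111101011 = 1515
→ shifted left by 2 (mod 2^12) → 011110101100 = 1964
→ shifted left by 1 (mod 2^12) → 111101011000 = 3928

3928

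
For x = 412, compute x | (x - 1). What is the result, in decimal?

x = 110011100 = 412
x - 1 = 110011011
OR    = 110011111 = 415
(x | (x - 1) sets all bits below the lowest set bit.)

415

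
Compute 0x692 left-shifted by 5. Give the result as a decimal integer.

0x692 = 0000011010010010
shift left by 5 → 1101001001000000 = 53824
(equivalently, 1682 × 2^5 = 1682 × 32)

53824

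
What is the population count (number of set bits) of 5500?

8

5500 = 1010101111100
Count the 1s: 1 + 1 + 1 + 1 + 1 + 1 + 1 + 1 = 8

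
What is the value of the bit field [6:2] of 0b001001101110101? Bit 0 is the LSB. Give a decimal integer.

29

v = 001001101110101
Shift right by 2: 0010011011101
Mask low 5 bits: 11101 = 29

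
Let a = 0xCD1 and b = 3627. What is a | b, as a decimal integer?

0xCD1 = 110011010001
3627 = 111000101011
 OR → 111011111011 = 3835

3835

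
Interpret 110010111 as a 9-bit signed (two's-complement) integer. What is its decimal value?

-105

pattern = 110010111 (MSB is 1 ⇒ negative)
Invert: 001101000, add 1 → 001101001 = 105, so the value is -105.
(Equivalently: 407 - 2^9 = 407 - 512 = -105.)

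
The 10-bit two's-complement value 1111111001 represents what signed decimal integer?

-7

pattern = 1111111001 (MSB is 1 ⇒ negative)
Invert: 0000000110, add 1 → 0000000111 = 7, so the value is -7.
(Equivalently: 1017 - 2^10 = 1017 - 1024 = -7.)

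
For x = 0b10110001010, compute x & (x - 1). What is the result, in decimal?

1416

x = 10110001010 = 1418
x - 1 = 10110001001
AND   = 10110001000 = 1416
(x & (x - 1) clears the lowest set bit of x.)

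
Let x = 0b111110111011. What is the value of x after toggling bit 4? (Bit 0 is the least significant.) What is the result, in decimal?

x = 111110111011
bit 4 is currently 1; toggle it via x ^ (1 << 4) = x ^ 16
→ 111110101011 = 4011

4011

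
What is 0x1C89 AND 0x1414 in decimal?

5120

0x1C89 = 1110010001001
0x1414 = 1010000010100
AND → 1010000000000 = 5120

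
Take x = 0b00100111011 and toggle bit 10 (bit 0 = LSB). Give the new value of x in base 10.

1339

x = 00100111011
bit 10 is currently 0; toggle it via x ^ (1 << 10) = x ^ 1024
→ 10100111011 = 1339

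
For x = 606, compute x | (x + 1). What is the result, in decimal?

x = 1001011110 = 606
x + 1 = 1001011111
OR    = 1001011111 = 607
(x | (x + 1) sets the lowest cleared bit.)

607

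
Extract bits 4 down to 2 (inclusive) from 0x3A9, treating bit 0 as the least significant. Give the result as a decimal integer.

2

v = 1110101001
Shift right by 2: 11101010
Mask low 3 bits: 010 = 2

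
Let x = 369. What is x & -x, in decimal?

x = 101110001 = 369
-x (two's complement) = …010001111
AND   = 000000001 = 1
(x & -x isolates the lowest set bit of x.)

1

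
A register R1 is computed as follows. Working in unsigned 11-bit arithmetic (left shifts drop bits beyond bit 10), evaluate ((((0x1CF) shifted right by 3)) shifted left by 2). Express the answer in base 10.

0x1CF = 00111001111
→ shifted right by 3 → 00000111001 = 57
→ shifted left by 2 (mod 2^11) → 00011100100 = 228

228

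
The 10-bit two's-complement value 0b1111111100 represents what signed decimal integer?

pattern = 1111111100 (MSB is 1 ⇒ negative)
Invert: 0000000011, add 1 → 0000000100 = 4, so the value is -4.
(Equivalently: 1020 - 2^10 = 1020 - 1024 = -4.)

-4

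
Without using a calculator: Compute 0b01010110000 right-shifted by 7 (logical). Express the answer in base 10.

x = 1010110000
shift right by 7 → 0000000101 = 5
(equivalently, floor(688 / 128))

5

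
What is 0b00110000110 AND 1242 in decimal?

a = 00110000110
1242 = 10011011010
AND → 00010000010 = 130

130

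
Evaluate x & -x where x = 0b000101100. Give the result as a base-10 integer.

x = 101100 = 44
-x (two's complement) = …010100
AND   = 000100 = 4
(x & -x isolates the lowest set bit of x.)

4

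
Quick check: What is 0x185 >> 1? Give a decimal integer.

194

0x185 = 110000101
shift right by 1 → 011000010 = 194
(equivalently, floor(389 / 2))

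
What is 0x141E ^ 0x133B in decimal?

1829

0x141E = 1010000011110
0x133B = 1001100111011
XOR → 0011100100101 = 1829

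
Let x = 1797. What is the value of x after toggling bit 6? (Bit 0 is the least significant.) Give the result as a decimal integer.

1861

x = 11100000101
bit 6 is currently 0; toggle it via x ^ (1 << 6) = x ^ 64
→ 11101000101 = 1861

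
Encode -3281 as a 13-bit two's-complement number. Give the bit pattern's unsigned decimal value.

4911

3281 in 13 bits: 0110011010001
Invert: 1001100101110
Add 1:  1001100101111 = 4911
(Check: 2^13 - 3281 = 8192 - 3281 = 4911.)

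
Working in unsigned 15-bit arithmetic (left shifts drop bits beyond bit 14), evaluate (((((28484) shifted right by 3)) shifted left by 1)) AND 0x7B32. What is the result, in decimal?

28484 = 110111101000100
→ shifted right by 3 → 000110111101000 = 3560
→ shifted left by 1 (mod 2^15) → 001101111010000 = 7120
0x7B32 = 111101100110010
→ AND → 001101100010000 = 6928

6928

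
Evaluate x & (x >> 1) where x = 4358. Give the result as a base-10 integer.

2

x = 1000100000110 = 4358
x>>1 = 0100010000011
AND  = 0000000000010 = 2
(x & (x >> 1) has a 1 wherever x has two consecutive 1 bits.)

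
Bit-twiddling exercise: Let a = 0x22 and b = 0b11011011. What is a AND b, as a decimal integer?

2

0x22 = 00100010
b = 11011011
AND → 00000010 = 2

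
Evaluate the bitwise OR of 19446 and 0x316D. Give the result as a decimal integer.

19446 = 100101111110110
0x316D = 011000101101101
 OR → 111101111111111 = 31743

31743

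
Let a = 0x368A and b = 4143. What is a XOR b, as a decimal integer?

0x368A = 11011010001010
4143 = 01000000101111
XOR → 10011010100101 = 9893

9893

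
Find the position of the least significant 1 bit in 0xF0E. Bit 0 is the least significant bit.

1

0xF0E = 111100001110
Trailing zeros: 1, so the lowest set bit is bit 1 (value 2).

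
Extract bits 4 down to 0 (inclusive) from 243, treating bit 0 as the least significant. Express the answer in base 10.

v = 0000011110011
Shift right by 0: 0000011110011
Mask low 5 bits: 10011 = 19

19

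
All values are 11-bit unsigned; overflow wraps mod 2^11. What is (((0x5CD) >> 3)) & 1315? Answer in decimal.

0x5CD = 10111001101
→ >> 3 → 00010111001 = 185
1315 = 10100100011
→ & → 00000100001 = 33

33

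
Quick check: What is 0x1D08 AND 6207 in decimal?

0x1D08 = 1110100001000
6207 = 1100000111111
AND → 1100000001000 = 6152

6152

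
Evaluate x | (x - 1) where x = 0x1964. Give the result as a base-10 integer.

x = 1100101100100 = 6500
x - 1 = 1100101100011
OR    = 1100101100111 = 6503
(x | (x - 1) sets all bits below the lowest set bit.)

6503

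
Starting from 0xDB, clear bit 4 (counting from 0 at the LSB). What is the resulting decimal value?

203

x = 11011011
bit 4 is currently 1; clear it via x & ~(1 << 4) = x & ~16
→ 11001011 = 203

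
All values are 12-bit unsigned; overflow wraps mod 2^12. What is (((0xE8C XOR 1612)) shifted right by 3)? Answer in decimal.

0xE8C = 111010001100
1612 = 011001001100
→ XOR → 100011000000 = 2240
→ shifted right by 3 → 000100011000 = 280

280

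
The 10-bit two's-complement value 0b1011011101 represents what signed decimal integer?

-291

pattern = 1011011101 (MSB is 1 ⇒ negative)
Invert: 0100100010, add 1 → 0100100011 = 291, so the value is -291.
(Equivalently: 733 - 2^10 = 733 - 1024 = -291.)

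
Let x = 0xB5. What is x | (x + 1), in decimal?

x = 10110101 = 181
x + 1 = 10110110
OR    = 10110111 = 183
(x | (x + 1) sets the lowest cleared bit.)

183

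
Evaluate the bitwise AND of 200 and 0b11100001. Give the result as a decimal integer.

200 = 11001000
b = 11100001
AND → 11000000 = 192

192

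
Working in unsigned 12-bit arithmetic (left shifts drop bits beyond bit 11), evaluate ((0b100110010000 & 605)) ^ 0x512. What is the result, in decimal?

1282

0b100110010000 = 100110010000
605 = 001001011101
→ & → 000000010000 = 16
0x512 = 010100010010
→ ^ → 010100000010 = 1282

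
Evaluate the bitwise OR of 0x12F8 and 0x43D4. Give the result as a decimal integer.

21500

0x12F8 = 001001011111000
0x43D4 = 100001111010100
 OR → 101001111111100 = 21500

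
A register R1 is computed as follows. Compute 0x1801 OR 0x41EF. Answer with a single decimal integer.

0x1801 = 001100000000001
0x41EF = 100000111101111
 OR → 101100111101111 = 23023

23023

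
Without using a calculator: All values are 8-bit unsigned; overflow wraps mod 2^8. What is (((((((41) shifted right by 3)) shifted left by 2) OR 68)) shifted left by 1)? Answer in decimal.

168

41 = 00101001
→ shifted right by 3 → 00000101 = 5
→ shifted left by 2 (mod 2^8) → 00010100 = 20
68 = 01000100
→ OR → 01010100 = 84
→ shifted left by 1 (mod 2^8) → 10101000 = 168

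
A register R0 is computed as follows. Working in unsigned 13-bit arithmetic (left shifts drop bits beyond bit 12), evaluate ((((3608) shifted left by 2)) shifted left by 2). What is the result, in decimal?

3608 = 0111000011000
→ shifted left by 2 (mod 2^13) → 1100001100000 = 6240
→ shifted left by 2 (mod 2^13) → 0000110000000 = 384

384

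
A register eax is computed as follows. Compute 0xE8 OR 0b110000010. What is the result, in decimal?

490

0xE8 = 011101000
b = 110000010
 OR → 111101010 = 490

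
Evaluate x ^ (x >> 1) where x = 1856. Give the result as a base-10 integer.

x = 11101000000 = 1856
x>>1 = 01110100000
XOR  = 10011100000 = 1248
(x ^ (x >> 1) gives the standard binary-reflected Gray code of x.)

1248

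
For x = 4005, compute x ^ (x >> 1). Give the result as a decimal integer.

x = 111110100101 = 4005
x>>1 = 011111010010
XOR  = 100001110111 = 2167
(x ^ (x >> 1) gives the standard binary-reflected Gray code of x.)

2167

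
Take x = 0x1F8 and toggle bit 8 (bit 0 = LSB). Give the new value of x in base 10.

248

x = 00111111000
bit 8 is currently 1; toggle it via x ^ (1 << 8) = x ^ 256
→ 00011111000 = 248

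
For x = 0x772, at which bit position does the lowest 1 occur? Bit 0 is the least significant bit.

1

0x772 = 11101110010
Trailing zeros: 1, so the lowest set bit is bit 1 (value 2).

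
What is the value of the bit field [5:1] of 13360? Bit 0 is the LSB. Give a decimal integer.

v = 11010000110000
Shift right by 1: 1101000011000
Mask low 5 bits: 11000 = 24

24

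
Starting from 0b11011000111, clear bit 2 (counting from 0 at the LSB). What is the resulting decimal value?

x = 11011000111
bit 2 is currently 1; clear it via x & ~(1 << 2) = x & ~4
→ 11011000011 = 1731

1731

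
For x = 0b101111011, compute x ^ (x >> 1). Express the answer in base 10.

454

x = 101111011 = 379
x>>1 = 010111101
XOR  = 111000110 = 454
(x ^ (x >> 1) gives the standard binary-reflected Gray code of x.)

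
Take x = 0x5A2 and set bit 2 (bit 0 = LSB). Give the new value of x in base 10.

1446

x = 0010110100010
bit 2 is currently 0; set it via x | (1 << 2) = x | 4
→ 0010110100110 = 1446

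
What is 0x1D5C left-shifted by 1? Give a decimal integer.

15032

0x1D5C = 01110101011100
shift left by 1 → 11101010111000 = 15032
(equivalently, 7516 × 2^1 = 7516 × 2)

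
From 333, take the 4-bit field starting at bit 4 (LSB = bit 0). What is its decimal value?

4

v = 101001101
Shift right by 4: 10100
Mask low 4 bits: 0100 = 4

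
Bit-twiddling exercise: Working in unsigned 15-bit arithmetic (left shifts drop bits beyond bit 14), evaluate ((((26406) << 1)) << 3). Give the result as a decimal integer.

29280

26406 = 110011100100110
→ << 1 (mod 2^15) → 100111001001100 = 20044
→ << 3 (mod 2^15) → 111001001100000 = 29280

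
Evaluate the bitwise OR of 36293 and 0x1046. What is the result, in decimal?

40391

36293 = 1000110111000101
0x1046 = 0001000001000110
 OR → 1001110111000111 = 40391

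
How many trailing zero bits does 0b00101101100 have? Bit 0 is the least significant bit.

0b00101101100 = 101101100
Trailing zeros: 2, so the lowest set bit is bit 2 (value 4).

2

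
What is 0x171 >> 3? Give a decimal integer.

46

0x171 = 101110001
shift right by 3 → 000101110 = 46
(equivalently, floor(369 / 8))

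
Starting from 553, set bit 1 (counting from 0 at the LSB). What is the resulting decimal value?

x = 1000101001
bit 1 is currently 0; set it via x | (1 << 1) = x | 2
→ 1000101011 = 555

555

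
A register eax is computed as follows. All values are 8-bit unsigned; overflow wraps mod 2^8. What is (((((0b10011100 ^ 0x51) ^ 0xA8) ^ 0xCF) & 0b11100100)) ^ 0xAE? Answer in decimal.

14

0b10011100 = 10011100
0x51 = 01010001
→ ^ → 11001101 = 205
0xA8 = 10101000
→ ^ → 01100101 = 101
0xCF = 11001111
→ ^ → 10101010 = 170
0b11100100 = 11100100
→ & → 10100000 = 160
0xAE = 10101110
→ ^ → 00001110 = 14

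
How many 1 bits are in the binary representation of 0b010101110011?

n = 10101110011
Count the 1s: 1 + 1 + 1 + 1 + 1 + 1 + 1 = 7

7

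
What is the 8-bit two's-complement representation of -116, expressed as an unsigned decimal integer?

140

116 in 8 bits: 01110100
Invert: 10001011
Add 1:  10001100 = 140
(Check: 2^8 - 116 = 256 - 116 = 140.)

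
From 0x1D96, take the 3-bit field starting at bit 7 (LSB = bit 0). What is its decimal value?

v = 1110110010110
Shift right by 7: 111011
Mask low 3 bits: 011 = 3

3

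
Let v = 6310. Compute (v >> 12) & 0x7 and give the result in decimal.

v = 001100010100110
Shift right by 12: 001
Mask low 3 bits: 001 = 1

1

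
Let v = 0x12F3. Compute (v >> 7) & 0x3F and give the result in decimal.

37

v = 001001011110011
Shift right by 7: 00100101
Mask low 6 bits: 100101 = 37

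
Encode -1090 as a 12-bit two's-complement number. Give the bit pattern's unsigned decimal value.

1090 in 12 bits: 010001000010
Invert: 101110111101
Add 1:  101110111110 = 3006
(Check: 2^12 - 1090 = 4096 - 1090 = 3006.)

3006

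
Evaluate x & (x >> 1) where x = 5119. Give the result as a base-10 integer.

x = 1001111111111 = 5119
x>>1 = 0100111111111
AND  = 0000111111111 = 511
(x & (x >> 1) has a 1 wherever x has two consecutive 1 bits.)

511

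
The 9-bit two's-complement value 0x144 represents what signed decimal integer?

pattern = 101000100 (MSB is 1 ⇒ negative)
Invert: 010111011, add 1 → 010111100 = 188, so the value is -188.
(Equivalently: 324 - 2^9 = 324 - 512 = -188.)

-188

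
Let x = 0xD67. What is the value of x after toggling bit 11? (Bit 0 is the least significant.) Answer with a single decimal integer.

x = 0000110101100111
bit 11 is currently 1; toggle it via x ^ (1 << 11) = x ^ 2048
→ 0000010101100111 = 1383

1383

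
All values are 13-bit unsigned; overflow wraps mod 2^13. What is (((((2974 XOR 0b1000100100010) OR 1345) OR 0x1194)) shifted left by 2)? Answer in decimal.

2974 = 0101110011110
0b1000100100010 = 1000100100010
→ XOR → 1101010111100 = 6844
1345 = 0010101000001
→ OR → 1111111111101 = 8189
0x1194 = 1000110010100
→ OR → 1111111111101 = 8189
→ shifted left by 2 (mod 2^13) → 1111111110100 = 8180

8180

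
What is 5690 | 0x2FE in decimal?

5886

5690 = 1011000111010
0x2FE = 0001011111110
 OR → 1011011111110 = 5886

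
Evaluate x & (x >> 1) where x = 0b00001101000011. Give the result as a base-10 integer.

257

x = 1101000011 = 835
x>>1 = 0110100001
AND  = 0100000001 = 257
(x & (x >> 1) has a 1 wherever x has two consecutive 1 bits.)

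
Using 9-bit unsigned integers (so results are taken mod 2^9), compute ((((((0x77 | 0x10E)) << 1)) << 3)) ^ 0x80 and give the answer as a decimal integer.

368

0x77 = 001110111
0x10E = 100001110
→ | → 101111111 = 383
→ << 1 (mod 2^9) → 011111110 = 254
→ << 3 (mod 2^9) → 111110000 = 496
0x80 = 010000000
→ ^ → 101110000 = 368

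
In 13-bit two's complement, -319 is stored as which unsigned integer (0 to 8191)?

7873

319 in 13 bits: 0000100111111
Invert: 1111011000000
Add 1:  1111011000001 = 7873
(Check: 2^13 - 319 = 8192 - 319 = 7873.)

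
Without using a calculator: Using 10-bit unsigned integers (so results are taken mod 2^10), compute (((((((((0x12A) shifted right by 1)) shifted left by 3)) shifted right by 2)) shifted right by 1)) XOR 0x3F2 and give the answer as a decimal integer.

999

0x12A = 0100101010
→ shifted right by 1 → 0010010101 = 149
→ shifted left by 3 (mod 2^10) → 0010101000 = 168
→ shifted right by 2 → 0000101010 = 42
→ shifted right by 1 → 0000010101 = 21
0x3F2 = 1111110010
→ XOR → 1111100111 = 999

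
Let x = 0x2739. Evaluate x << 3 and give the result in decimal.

80328

0x2739 = 00010011100111001
shift left by 3 → 10011100111001000 = 80328
(equivalently, 10041 × 2^3 = 10041 × 8)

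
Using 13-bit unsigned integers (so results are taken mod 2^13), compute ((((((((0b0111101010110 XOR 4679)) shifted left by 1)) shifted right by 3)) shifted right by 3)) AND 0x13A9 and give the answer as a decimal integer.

40

0b0111101010110 = 0111101010110
4679 = 1001001000111
→ XOR → 1110100010001 = 7441
→ shifted left by 1 (mod 2^13) → 1101000100010 = 6690
→ shifted right by 3 → 0001101000100 = 836
→ shifted right by 3 → 0000001101000 = 104
0x13A9 = 1001110101001
→ AND → 0000000101000 = 40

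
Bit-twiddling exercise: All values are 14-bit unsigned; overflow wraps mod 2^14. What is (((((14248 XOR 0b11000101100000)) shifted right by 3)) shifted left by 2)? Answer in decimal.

14248 = 11011110101000
0b11000101100000 = 11000101100000
→ XOR → 00011011001000 = 1736
→ shifted right by 3 → 00000011011001 = 217
→ shifted left by 2 (mod 2^14) → 00001101100100 = 868

868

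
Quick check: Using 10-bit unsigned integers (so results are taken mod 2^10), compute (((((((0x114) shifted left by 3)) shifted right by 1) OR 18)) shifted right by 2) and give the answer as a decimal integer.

0x114 = 0100010100
→ shifted left by 3 (mod 2^10) → 0010100000 = 160
→ shifted right by 1 → 0001010000 = 80
18 = 0000010010
→ OR → 0001010010 = 82
→ shifted right by 2 → 0000010100 = 20

20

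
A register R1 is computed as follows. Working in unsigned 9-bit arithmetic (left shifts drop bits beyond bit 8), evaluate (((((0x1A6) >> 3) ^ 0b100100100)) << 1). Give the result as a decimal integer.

32

0x1A6 = 110100110
→ >> 3 → 000110100 = 52
0b100100100 = 100100100
→ ^ → 100010000 = 272
→ << 1 (mod 2^9) → 000100000 = 32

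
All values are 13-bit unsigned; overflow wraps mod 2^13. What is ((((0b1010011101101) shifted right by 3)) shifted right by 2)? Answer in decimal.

0b1010011101101 = 1010011101101
→ shifted right by 3 → 0001010011101 = 669
→ shifted right by 2 → 0000010100111 = 167

167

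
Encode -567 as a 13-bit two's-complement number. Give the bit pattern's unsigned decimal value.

7625

567 in 13 bits: 0001000110111
Invert: 1110111001000
Add 1:  1110111001001 = 7625
(Check: 2^13 - 567 = 8192 - 567 = 7625.)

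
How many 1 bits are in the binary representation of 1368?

1368 = 10101011000
Count the 1s: 1 + 1 + 1 + 1 + 1 = 5

5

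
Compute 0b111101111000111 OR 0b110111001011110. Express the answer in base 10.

32735

a = 111101111000111
b = 110111001011110
 OR → 111111111011111 = 32735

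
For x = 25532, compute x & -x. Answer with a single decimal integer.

4

x = 110001110111100 = 25532
-x (two's complement) = …001110001000100
AND   = 000000000000100 = 4
(x & -x isolates the lowest set bit of x.)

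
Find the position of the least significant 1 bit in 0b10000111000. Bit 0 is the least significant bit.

0b10000111000 = 10000111000
Trailing zeros: 3, so the lowest set bit is bit 3 (value 8).

3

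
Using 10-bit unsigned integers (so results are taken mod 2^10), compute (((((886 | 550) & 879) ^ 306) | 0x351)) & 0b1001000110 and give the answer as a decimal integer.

580

886 = 1101110110
550 = 1000100110
→ | → 1101110110 = 886
879 = 1101101111
→ & → 1101100110 = 870
306 = 0100110010
→ ^ → 1001010100 = 596
0x351 = 1101010001
→ | → 1101010101 = 853
0b1001000110 = 1001000110
→ & → 1001000100 = 580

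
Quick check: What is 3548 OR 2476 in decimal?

3580

3548 = 110111011100
2476 = 100110101100
 OR → 110111111100 = 3580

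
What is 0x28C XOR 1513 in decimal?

0x28C = 01010001100
1513 = 10111101001
XOR → 11101100101 = 1893

1893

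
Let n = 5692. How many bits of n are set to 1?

5692 = 1011000111100
Count the 1s: 1 + 1 + 1 + 1 + 1 + 1 + 1 = 7

7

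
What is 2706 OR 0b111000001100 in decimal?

2706 = 101010010010
b = 111000001100
 OR → 111010011110 = 3742

3742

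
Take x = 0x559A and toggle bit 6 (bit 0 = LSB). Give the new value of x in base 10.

21978

x = 101010110011010
bit 6 is currently 0; toggle it via x ^ (1 << 6) = x ^ 64
→ 101010111011010 = 21978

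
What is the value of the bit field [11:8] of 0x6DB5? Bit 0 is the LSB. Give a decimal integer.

13

v = 110110110110101
Shift right by 8: 1101101
Mask low 4 bits: 1101 = 13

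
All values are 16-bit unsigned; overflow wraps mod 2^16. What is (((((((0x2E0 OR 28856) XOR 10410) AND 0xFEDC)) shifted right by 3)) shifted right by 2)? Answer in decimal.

0x2E0 = 0000001011100000
28856 = 0111000010111000
→ OR → 0111001011111000 = 29432
10410 = 0010100010101010
→ XOR → 0101101001010010 = 23122
0xFEDC = 1111111011011100
→ AND → 0101101001010000 = 23120
→ shifted right by 3 → 0000101101001010 = 2890
→ shifted right by 2 → 0000001011010010 = 722

722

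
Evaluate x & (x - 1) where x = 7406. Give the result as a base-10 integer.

7404

x = 1110011101110 = 7406
x - 1 = 1110011101101
AND   = 1110011101100 = 7404
(x & (x - 1) clears the lowest set bit of x.)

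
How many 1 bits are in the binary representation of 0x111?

3

0x111 = 100010001
Count the 1s: 1 + 1 + 1 = 3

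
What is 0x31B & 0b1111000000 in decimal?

0x31B = 1100011011
b = 1111000000
AND → 1100000000 = 768

768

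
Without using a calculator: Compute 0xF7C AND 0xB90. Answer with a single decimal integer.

0xF7C = 111101111100
0xB90 = 101110010000
AND → 101100010000 = 2832

2832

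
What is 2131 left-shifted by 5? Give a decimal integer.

2131 = 00000100001010011
shift left by 5 → 10000101001100000 = 68192
(equivalently, 2131 × 2^5 = 2131 × 32)

68192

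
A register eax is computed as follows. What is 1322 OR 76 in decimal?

1322 = 10100101010
76 = 00001001100
 OR → 10101101110 = 1390

1390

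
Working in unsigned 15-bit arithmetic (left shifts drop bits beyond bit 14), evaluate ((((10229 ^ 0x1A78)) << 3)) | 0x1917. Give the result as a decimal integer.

32127

10229 = 010011111110101
0x1A78 = 001101001111000
→ ^ → 011110110001101 = 15757
→ << 3 (mod 2^15) → 110110001101000 = 27752
0x1917 = 001100100010111
→ | → 111110101111111 = 32127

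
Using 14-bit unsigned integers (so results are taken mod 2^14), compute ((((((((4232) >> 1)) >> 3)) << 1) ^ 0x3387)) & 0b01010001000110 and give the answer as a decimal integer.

4102

4232 = 01000010001000
→ >> 1 → 00100001000100 = 2116
→ >> 3 → 00000100001000 = 264
→ << 1 (mod 2^14) → 00001000010000 = 528
0x3387 = 11001110000111
→ ^ → 11000110010111 = 12695
0b01010001000110 = 01010001000110
→ & → 01000000000110 = 4102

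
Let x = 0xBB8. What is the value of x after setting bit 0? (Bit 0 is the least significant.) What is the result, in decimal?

3001

x = 00101110111000
bit 0 is currently 0; set it via x | (1 << 0) = x | 1
→ 00101110111001 = 3001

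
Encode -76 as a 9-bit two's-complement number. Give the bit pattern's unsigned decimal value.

76 in 9 bits: 001001100
Invert: 110110011
Add 1:  110110100 = 436
(Check: 2^9 - 76 = 512 - 76 = 436.)

436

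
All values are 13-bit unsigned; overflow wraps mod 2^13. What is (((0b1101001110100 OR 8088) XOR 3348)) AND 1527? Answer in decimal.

0b1101001110100 = 1101001110100
8088 = 1111110011000
→ OR → 1111111111100 = 8188
3348 = 0110100010100
→ XOR → 1001011101000 = 4840
1527 = 0010111110111
→ AND → 0000011100000 = 224

224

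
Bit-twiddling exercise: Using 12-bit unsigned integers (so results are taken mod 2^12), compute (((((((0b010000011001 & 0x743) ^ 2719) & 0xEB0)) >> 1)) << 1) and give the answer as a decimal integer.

3728

0b010000011001 = 010000011001
0x743 = 011101000011
→ & → 010000000001 = 1025
2719 = 101010011111
→ ^ → 111010011110 = 3742
0xEB0 = 111010110000
→ & → 111010010000 = 3728
→ >> 1 → 011101001000 = 1864
→ << 1 (mod 2^12) → 111010010000 = 3728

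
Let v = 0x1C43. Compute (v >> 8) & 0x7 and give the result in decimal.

4

v = 1110001000011
Shift right by 8: 11100
Mask low 3 bits: 100 = 4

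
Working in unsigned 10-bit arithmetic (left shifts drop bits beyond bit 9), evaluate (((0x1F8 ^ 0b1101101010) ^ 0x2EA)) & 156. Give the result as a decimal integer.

24

0x1F8 = 0111111000
0b1101101010 = 1101101010
→ ^ → 1010010010 = 658
0x2EA = 1011101010
→ ^ → 0001111000 = 120
156 = 0010011100
→ & → 0000011000 = 24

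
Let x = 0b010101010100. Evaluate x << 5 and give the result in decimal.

43648

x = 0000010101010100
shift left by 5 → 1010101010000000 = 43648
(equivalently, 1364 × 2^5 = 1364 × 32)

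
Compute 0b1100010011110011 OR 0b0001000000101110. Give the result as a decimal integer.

a = 1100010011110011
b = 0001000000101110
 OR → 1101010011111111 = 54527

54527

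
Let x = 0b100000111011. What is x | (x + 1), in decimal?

2111

x = 100000111011 = 2107
x + 1 = 100000111100
OR    = 100000111111 = 2111
(x | (x + 1) sets the lowest cleared bit.)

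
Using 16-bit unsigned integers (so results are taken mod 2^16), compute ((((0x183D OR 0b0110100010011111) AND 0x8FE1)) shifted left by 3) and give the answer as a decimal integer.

0x183D = 0001100000111101
0b0110100010011111 = 0110100010011111
→ OR → 0111100010111111 = 30911
0x8FE1 = 1000111111100001
→ AND → 0000100010100001 = 2209
→ shifted left by 3 (mod 2^16) → 0100010100001000 = 17672

17672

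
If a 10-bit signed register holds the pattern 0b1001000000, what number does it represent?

-448

pattern = 1001000000 (MSB is 1 ⇒ negative)
Invert: 0110111111, add 1 → 0111000000 = 448, so the value is -448.
(Equivalently: 576 - 2^10 = 576 - 1024 = -448.)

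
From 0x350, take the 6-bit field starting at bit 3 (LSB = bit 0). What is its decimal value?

v = 1101010000
Shift right by 3: 1101010
Mask low 6 bits: 101010 = 42

42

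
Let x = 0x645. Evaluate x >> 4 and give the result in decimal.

100

0x645 = 11001000101
shift right by 4 → 00001100100 = 100
(equivalently, floor(1605 / 16))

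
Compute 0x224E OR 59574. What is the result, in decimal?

60158

0x224E = 0010001001001110
59574 = 1110100010110110
 OR → 1110101011111110 = 60158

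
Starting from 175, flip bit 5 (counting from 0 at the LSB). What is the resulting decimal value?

x = 10101111
bit 5 is currently 1; toggle it via x ^ (1 << 5) = x ^ 32
→ 10001111 = 143

143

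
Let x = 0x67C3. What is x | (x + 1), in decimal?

26567

x = 110011111000011 = 26563
x + 1 = 110011111000100
OR    = 110011111000111 = 26567
(x | (x + 1) sets the lowest cleared bit.)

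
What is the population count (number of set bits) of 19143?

19143 = 100101011000111
Count the 1s: 1 + 1 + 1 + 1 + 1 + 1 + 1 + 1 = 8

8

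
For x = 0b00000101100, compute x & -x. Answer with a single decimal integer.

x = 101100 = 44
-x (two's complement) = …010100
AND   = 000100 = 4
(x & -x isolates the lowest set bit of x.)

4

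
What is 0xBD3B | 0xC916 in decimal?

0xBD3B = 1011110100111011
0xC916 = 1100100100010110
 OR → 1111110100111111 = 64831

64831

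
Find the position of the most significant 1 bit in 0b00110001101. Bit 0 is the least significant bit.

8

0b00110001101 = 110001101
The topmost 1 is at position 8 (since 2^8 = 256 ≤ 397 < 512).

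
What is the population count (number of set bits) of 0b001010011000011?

6

n = 1010011000011
Count the 1s: 1 + 1 + 1 + 1 + 1 + 1 = 6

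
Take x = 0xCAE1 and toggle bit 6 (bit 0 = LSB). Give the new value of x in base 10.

51873

x = 1100101011100001
bit 6 is currently 1; toggle it via x ^ (1 << 6) = x ^ 64
→ 1100101010100001 = 51873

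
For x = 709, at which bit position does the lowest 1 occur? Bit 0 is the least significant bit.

709 = 1011000101
Trailing zeros: 0, so the lowest set bit is bit 0 (value 1).

0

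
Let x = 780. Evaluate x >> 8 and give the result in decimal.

780 = 1100001100
shift right by 8 → 0000000011 = 3
(equivalently, floor(780 / 256))

3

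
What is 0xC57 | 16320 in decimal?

0xC57 = 00110001010111
16320 = 11111111000000
 OR → 11111111010111 = 16343

16343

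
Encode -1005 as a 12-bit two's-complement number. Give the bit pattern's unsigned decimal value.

1005 in 12 bits: 001111101101
Invert: 110000010010
Add 1:  110000010011 = 3091
(Check: 2^12 - 1005 = 4096 - 1005 = 3091.)

3091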